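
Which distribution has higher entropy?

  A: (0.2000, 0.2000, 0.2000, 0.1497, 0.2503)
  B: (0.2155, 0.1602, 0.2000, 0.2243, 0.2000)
B

Both distributions are close to uniform, making this a harder comparison.

H(A) = 2.3034 bits
H(B) = 2.3129 bits

The distribution closer to uniform has higher entropy.
Answer: B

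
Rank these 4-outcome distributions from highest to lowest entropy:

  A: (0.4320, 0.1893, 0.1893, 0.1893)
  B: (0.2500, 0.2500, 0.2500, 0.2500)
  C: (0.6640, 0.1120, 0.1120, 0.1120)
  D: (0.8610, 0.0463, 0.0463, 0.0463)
B > A > C > D

Key insight: Entropy is maximized by uniform distributions and minimized by concentrated distributions.

Entropies:
  H(A) = 1.8869 bits
  H(B) = 2.0000 bits
  H(C) = 1.4535 bits
  H(D) = 0.8019 bits

Ranking: B > A > C > D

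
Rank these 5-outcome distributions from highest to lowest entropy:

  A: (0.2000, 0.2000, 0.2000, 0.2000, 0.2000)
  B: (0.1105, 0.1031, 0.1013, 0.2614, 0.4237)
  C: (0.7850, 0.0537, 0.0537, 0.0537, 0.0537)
A > B > C

Key insight: Entropy is maximized by uniform distributions and minimized by concentrated distributions.

- Uniform distributions have maximum entropy log₂(5) = 2.3219 bits
- The more "peaked" or concentrated a distribution, the lower its entropy

Entropies:
  H(A) = 2.3219 bits
  H(B) = 2.0546 bits
  H(C) = 1.1809 bits

Ranking: A > B > C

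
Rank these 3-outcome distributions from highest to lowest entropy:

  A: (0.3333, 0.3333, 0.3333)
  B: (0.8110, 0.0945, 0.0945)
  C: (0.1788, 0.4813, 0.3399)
A > C > B

Key insight: Entropy is maximized by uniform distributions and minimized by concentrated distributions.

- Uniform distributions have maximum entropy log₂(3) = 1.5850 bits
- The more "peaked" or concentrated a distribution, the lower its entropy

Entropies:
  H(A) = 1.5850 bits
  H(B) = 0.8884 bits
  H(C) = 1.4810 bits

Ranking: A > C > B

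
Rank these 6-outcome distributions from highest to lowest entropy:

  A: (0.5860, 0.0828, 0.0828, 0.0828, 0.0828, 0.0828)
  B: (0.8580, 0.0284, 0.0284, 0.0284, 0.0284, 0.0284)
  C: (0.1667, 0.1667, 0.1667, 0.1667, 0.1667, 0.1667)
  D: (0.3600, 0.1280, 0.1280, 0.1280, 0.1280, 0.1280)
C > D > A > B

Key insight: Entropy is maximized by uniform distributions and minimized by concentrated distributions.

Entropies:
  H(A) = 1.9398 bits
  H(B) = 0.9192 bits
  H(C) = 2.5850 bits
  H(D) = 2.4287 bits

Ranking: C > D > A > B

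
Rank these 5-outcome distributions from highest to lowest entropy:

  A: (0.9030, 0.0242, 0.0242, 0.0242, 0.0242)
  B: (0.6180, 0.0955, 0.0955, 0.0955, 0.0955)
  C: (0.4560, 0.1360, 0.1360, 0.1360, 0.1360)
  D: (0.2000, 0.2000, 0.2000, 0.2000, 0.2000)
D > C > B > A

Key insight: Entropy is maximized by uniform distributions and minimized by concentrated distributions.

Entropies:
  H(A) = 0.6534 bits
  H(B) = 1.7234 bits
  H(C) = 2.0824 bits
  H(D) = 2.3219 bits

Ranking: D > C > B > A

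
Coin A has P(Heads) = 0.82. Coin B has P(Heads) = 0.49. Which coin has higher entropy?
B

For binary distributions, entropy is maximized at p=0.5 and decreases as p moves toward 0 or 1.

H(A) = H(0.82) = 0.6801 bits
H(B) = H(0.49) = 0.9997 bits

Distribution B (p=0.49) is closer to uniform (p=0.5), so it has higher entropy.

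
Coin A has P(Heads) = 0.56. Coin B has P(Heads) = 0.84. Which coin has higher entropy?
A

For binary distributions, entropy is maximized at p=0.5 and decreases as p moves toward 0 or 1.

H(A) = H(0.56) = 0.9896 bits
H(B) = H(0.84) = 0.6343 bits

Distribution A (p=0.56) is closer to uniform (p=0.5), so it has higher entropy.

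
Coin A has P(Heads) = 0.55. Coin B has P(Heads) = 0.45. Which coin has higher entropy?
Equal

For binary distributions, entropy is maximized at p=0.5 and decreases as p moves toward 0 or 1.

H(A) = H(0.55) = 0.9928 bits
H(B) = H(0.45) = 0.9928 bits

Both distributions are equally far from uniform (|0.55-0.5| = |0.45-0.5|), so they have the same entropy.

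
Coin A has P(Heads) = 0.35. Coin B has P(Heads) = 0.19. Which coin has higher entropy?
A

For binary distributions, entropy is maximized at p=0.5 and decreases as p moves toward 0 or 1.

H(A) = H(0.35) = 0.9341 bits
H(B) = H(0.19) = 0.7015 bits

Distribution A (p=0.35) is closer to uniform (p=0.5), so it has higher entropy.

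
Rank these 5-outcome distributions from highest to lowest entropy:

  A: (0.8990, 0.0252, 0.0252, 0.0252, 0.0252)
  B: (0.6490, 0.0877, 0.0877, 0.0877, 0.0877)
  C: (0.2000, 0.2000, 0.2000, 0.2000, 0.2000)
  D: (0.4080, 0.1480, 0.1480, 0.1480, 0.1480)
C > D > B > A

Key insight: Entropy is maximized by uniform distributions and minimized by concentrated distributions.

Entropies:
  H(A) = 0.6742 bits
  H(B) = 1.6370 bits
  H(C) = 2.3219 bits
  H(D) = 2.1594 bits

Ranking: C > D > B > A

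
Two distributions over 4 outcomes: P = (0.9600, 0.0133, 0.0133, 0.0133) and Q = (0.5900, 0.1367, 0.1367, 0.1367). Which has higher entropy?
Q

P is highly concentrated on one outcome (96%), making it nearly deterministic. Q spreads its mass more evenly (max 59%). The more spread-out distribution has higher entropy: H(P) ≈ 0.306 bits, H(Q) ≈ 1.626 bits.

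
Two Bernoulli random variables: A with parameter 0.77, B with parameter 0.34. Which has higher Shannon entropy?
B

For binary distributions, entropy is maximized at p=0.5 and decreases as p moves toward 0 or 1.

H(A) = H(0.77) = 0.7780 bits
H(B) = H(0.34) = 0.9248 bits

Distribution B (p=0.34) is closer to uniform (p=0.5), so it has higher entropy.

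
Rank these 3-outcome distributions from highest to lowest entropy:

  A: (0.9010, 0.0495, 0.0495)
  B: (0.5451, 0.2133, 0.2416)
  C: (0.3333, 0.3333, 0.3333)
C > B > A

Key insight: Entropy is maximized by uniform distributions and minimized by concentrated distributions.

- Uniform distributions have maximum entropy log₂(3) = 1.5850 bits
- The more "peaked" or concentrated a distribution, the lower its entropy

Entropies:
  H(A) = 0.5648 bits
  H(B) = 1.4477 bits
  H(C) = 1.5850 bits

Ranking: C > B > A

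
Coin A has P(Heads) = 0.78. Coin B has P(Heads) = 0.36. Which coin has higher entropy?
B

For binary distributions, entropy is maximized at p=0.5 and decreases as p moves toward 0 or 1.

H(A) = H(0.78) = 0.7602 bits
H(B) = H(0.36) = 0.9427 bits

Distribution B (p=0.36) is closer to uniform (p=0.5), so it has higher entropy.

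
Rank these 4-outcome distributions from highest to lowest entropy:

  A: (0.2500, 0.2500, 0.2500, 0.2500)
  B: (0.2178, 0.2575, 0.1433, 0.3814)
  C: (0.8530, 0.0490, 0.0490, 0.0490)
A > B > C

Key insight: Entropy is maximized by uniform distributions and minimized by concentrated distributions.

- Uniform distributions have maximum entropy log₂(4) = 2.0000 bits
- The more "peaked" or concentrated a distribution, the lower its entropy

Entropies:
  H(A) = 2.0000 bits
  H(B) = 1.9150 bits
  H(C) = 0.8353 bits

Ranking: A > B > C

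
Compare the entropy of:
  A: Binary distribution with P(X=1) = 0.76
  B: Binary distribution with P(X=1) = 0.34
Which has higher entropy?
B

For binary distributions, entropy is maximized at p=0.5 and decreases as p moves toward 0 or 1.

H(A) = H(0.76) = 0.7950 bits
H(B) = H(0.34) = 0.9248 bits

Distribution B (p=0.34) is closer to uniform (p=0.5), so it has higher entropy.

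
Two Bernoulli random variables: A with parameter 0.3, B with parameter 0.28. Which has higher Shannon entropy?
A

For binary distributions, entropy is maximized at p=0.5 and decreases as p moves toward 0 or 1.

H(A) = H(0.3) = 0.8813 bits
H(B) = H(0.28) = 0.8555 bits

Distribution A (p=0.3) is closer to uniform (p=0.5), so it has higher entropy.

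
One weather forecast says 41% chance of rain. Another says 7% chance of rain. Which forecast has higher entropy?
41% forecast

Treat each forecast as a Bernoulli distribution. Binary entropy is maximized at p=0.5 and falls off symmetrically toward 0 or 1. The 41% forecast is closer to 50%, so it is more uncertain. H(41%) ≈ 0.977 bits, H(7%) ≈ 0.366 bits.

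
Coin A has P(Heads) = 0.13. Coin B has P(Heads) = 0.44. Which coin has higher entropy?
B

For binary distributions, entropy is maximized at p=0.5 and decreases as p moves toward 0 or 1.

H(A) = H(0.13) = 0.5574 bits
H(B) = H(0.44) = 0.9896 bits

Distribution B (p=0.44) is closer to uniform (p=0.5), so it has higher entropy.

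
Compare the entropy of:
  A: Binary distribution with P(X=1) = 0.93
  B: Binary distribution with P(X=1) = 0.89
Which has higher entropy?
B

For binary distributions, entropy is maximized at p=0.5 and decreases as p moves toward 0 or 1.

H(A) = H(0.93) = 0.3659 bits
H(B) = H(0.89) = 0.4999 bits

Distribution B (p=0.89) is closer to uniform (p=0.5), so it has higher entropy.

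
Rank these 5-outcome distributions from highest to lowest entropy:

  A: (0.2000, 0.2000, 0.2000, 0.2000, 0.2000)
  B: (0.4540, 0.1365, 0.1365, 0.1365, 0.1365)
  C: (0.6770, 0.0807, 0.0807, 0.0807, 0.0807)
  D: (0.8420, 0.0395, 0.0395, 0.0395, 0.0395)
A > B > C > D

Key insight: Entropy is maximized by uniform distributions and minimized by concentrated distributions.

Entropies:
  H(A) = 2.3219 bits
  H(B) = 2.0859 bits
  H(C) = 1.5536 bits
  H(D) = 0.9455 bits

Ranking: A > B > C > D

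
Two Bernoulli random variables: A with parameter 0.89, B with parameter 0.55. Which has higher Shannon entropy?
B

For binary distributions, entropy is maximized at p=0.5 and decreases as p moves toward 0 or 1.

H(A) = H(0.89) = 0.4999 bits
H(B) = H(0.55) = 0.9928 bits

Distribution B (p=0.55) is closer to uniform (p=0.5), so it has higher entropy.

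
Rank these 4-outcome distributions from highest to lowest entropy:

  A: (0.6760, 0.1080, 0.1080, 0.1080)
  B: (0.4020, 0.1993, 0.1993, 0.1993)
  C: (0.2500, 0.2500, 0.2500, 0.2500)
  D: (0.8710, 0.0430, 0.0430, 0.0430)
C > B > A > D

Key insight: Entropy is maximized by uniform distributions and minimized by concentrated distributions.

Entropies:
  H(A) = 1.4222 bits
  H(B) = 1.9199 bits
  H(C) = 2.0000 bits
  H(D) = 0.7591 bits

Ranking: C > B > A > D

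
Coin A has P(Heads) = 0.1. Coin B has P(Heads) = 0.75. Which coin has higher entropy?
B

For binary distributions, entropy is maximized at p=0.5 and decreases as p moves toward 0 or 1.

H(A) = H(0.1) = 0.4690 bits
H(B) = H(0.75) = 0.8113 bits

Distribution B (p=0.75) is closer to uniform (p=0.5), so it has higher entropy.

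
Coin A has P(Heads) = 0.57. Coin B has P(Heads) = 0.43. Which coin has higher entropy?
Equal

For binary distributions, entropy is maximized at p=0.5 and decreases as p moves toward 0 or 1.

H(A) = H(0.57) = 0.9858 bits
H(B) = H(0.43) = 0.9858 bits

Both distributions are equally far from uniform (|0.57-0.5| = |0.43-0.5|), so they have the same entropy.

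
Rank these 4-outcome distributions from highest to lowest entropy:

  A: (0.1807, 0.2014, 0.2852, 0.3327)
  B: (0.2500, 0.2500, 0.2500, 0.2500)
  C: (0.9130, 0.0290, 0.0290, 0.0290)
B > A > C

Key insight: Entropy is maximized by uniform distributions and minimized by concentrated distributions.

- Uniform distributions have maximum entropy log₂(4) = 2.0000 bits
- The more "peaked" or concentrated a distribution, the lower its entropy

Entropies:
  H(A) = 1.9561 bits
  H(B) = 2.0000 bits
  H(C) = 0.5643 bits

Ranking: B > A > C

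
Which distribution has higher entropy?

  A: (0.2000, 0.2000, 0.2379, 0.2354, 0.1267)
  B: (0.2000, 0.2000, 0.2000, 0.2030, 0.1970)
B

Both distributions are close to uniform, making this a harder comparison.

H(A) = 2.2904 bits
H(B) = 2.3219 bits

The distribution closer to uniform has higher entropy.
Answer: B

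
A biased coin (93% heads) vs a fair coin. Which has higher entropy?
Fair coin

The fair coin is uniform (p=0.5), maximizing binary entropy at 1 bit. The biased coin has H(0.93) ≈ 0.366 bits — its outcome is more predictable, so its entropy is lower.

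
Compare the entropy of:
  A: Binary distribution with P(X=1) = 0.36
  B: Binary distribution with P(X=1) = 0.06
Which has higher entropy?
A

For binary distributions, entropy is maximized at p=0.5 and decreases as p moves toward 0 or 1.

H(A) = H(0.36) = 0.9427 bits
H(B) = H(0.06) = 0.3274 bits

Distribution A (p=0.36) is closer to uniform (p=0.5), so it has higher entropy.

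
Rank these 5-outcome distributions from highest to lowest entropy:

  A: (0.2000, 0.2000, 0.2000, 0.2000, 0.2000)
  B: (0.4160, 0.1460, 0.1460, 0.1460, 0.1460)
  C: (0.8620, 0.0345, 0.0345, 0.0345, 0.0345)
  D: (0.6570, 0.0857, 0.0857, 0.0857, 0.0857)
A > B > D > C

Key insight: Entropy is maximized by uniform distributions and minimized by concentrated distributions.

Entropies:
  H(A) = 2.3219 bits
  H(B) = 2.1475 bits
  H(C) = 0.8550 bits
  H(D) = 1.6137 bits

Ranking: A > B > D > C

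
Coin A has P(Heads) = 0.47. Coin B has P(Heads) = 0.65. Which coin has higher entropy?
A

For binary distributions, entropy is maximized at p=0.5 and decreases as p moves toward 0 or 1.

H(A) = H(0.47) = 0.9974 bits
H(B) = H(0.65) = 0.9341 bits

Distribution A (p=0.47) is closer to uniform (p=0.5), so it has higher entropy.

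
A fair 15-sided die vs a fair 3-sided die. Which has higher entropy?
15-sided die

Both are uniform distributions; for uniform over n outcomes, H = log₂(n). H(15-sided) = log₂(15) = 3.907 bits and H(3-sided) = log₂(3) = 1.585 bits. More outcomes in a uniform distribution means higher entropy.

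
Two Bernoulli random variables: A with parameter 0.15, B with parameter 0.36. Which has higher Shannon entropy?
B

For binary distributions, entropy is maximized at p=0.5 and decreases as p moves toward 0 or 1.

H(A) = H(0.15) = 0.6098 bits
H(B) = H(0.36) = 0.9427 bits

Distribution B (p=0.36) is closer to uniform (p=0.5), so it has higher entropy.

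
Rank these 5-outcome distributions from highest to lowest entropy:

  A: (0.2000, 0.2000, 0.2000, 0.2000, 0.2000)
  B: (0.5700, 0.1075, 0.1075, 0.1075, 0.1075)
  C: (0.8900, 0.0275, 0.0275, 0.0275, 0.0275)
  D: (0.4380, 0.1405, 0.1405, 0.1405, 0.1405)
A > D > B > C

Key insight: Entropy is maximized by uniform distributions and minimized by concentrated distributions.

Entropies:
  H(A) = 2.3219 bits
  H(B) = 1.8458 bits
  H(C) = 0.7199 bits
  H(D) = 2.1129 bits

Ranking: A > D > B > C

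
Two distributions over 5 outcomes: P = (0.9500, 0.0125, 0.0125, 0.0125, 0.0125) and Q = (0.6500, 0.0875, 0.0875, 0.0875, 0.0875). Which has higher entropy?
Q

P is highly concentrated on one outcome (95%), making it nearly deterministic. Q spreads its mass more evenly (max 65%). The more spread-out distribution has higher entropy: H(P) ≈ 0.386 bits, H(Q) ≈ 1.634 bits.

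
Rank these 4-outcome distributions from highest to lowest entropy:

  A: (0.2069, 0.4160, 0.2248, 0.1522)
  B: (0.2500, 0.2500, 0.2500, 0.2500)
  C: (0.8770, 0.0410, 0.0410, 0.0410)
B > A > C

Key insight: Entropy is maximized by uniform distributions and minimized by concentrated distributions.

- Uniform distributions have maximum entropy log₂(4) = 2.0000 bits
- The more "peaked" or concentrated a distribution, the lower its entropy

Entropies:
  H(A) = 1.8942 bits
  H(B) = 2.0000 bits
  H(C) = 0.7329 bits

Ranking: B > A > C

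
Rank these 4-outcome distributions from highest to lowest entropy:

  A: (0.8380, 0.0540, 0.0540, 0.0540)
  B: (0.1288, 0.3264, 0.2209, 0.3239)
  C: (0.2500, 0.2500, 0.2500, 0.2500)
C > B > A

Key insight: Entropy is maximized by uniform distributions and minimized by concentrated distributions.

- Uniform distributions have maximum entropy log₂(4) = 2.0000 bits
- The more "peaked" or concentrated a distribution, the lower its entropy

Entropies:
  H(A) = 0.8958 bits
  H(B) = 1.9161 bits
  H(C) = 2.0000 bits

Ranking: C > B > A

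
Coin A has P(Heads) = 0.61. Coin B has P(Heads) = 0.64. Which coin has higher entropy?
A

For binary distributions, entropy is maximized at p=0.5 and decreases as p moves toward 0 or 1.

H(A) = H(0.61) = 0.9648 bits
H(B) = H(0.64) = 0.9427 bits

Distribution A (p=0.61) is closer to uniform (p=0.5), so it has higher entropy.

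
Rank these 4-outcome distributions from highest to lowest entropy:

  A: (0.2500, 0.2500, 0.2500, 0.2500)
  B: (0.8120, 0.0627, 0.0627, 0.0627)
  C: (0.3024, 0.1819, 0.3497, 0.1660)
A > C > B

Key insight: Entropy is maximized by uniform distributions and minimized by concentrated distributions.

- Uniform distributions have maximum entropy log₂(4) = 2.0000 bits
- The more "peaked" or concentrated a distribution, the lower its entropy

Entropies:
  H(A) = 2.0000 bits
  H(B) = 0.9952 bits
  H(C) = 1.9291 bits

Ranking: A > C > B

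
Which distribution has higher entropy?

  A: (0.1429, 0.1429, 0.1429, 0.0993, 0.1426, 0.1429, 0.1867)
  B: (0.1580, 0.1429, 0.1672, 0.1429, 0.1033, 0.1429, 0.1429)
B

Both distributions are close to uniform, making this a harder comparison.

H(A) = 2.7878 bits
H(B) = 2.7946 bits

The distribution closer to uniform has higher entropy.
Answer: B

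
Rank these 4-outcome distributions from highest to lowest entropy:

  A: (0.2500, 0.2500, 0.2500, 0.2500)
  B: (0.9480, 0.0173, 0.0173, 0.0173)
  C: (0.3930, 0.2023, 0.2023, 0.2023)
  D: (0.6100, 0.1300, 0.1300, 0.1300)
A > C > D > B

Key insight: Entropy is maximized by uniform distributions and minimized by concentrated distributions.

Entropies:
  H(A) = 2.0000 bits
  H(B) = 0.3773 bits
  H(C) = 1.9288 bits
  H(D) = 1.5829 bits

Ranking: A > C > D > B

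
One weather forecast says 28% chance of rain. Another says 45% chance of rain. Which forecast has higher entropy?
45% forecast

Treat each forecast as a Bernoulli distribution. Binary entropy is maximized at p=0.5 and falls off symmetrically toward 0 or 1. The 45% forecast is closer to 50%, so it is more uncertain. H(28%) ≈ 0.855 bits, H(45%) ≈ 0.993 bits.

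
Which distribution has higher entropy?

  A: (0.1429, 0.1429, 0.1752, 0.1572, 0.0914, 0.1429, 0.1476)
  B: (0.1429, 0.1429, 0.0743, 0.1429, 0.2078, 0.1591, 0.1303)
A

Both distributions are close to uniform, making this a harder comparison.

H(A) = 2.7860 bits
H(B) = 2.7577 bits

The distribution closer to uniform has higher entropy.
Answer: A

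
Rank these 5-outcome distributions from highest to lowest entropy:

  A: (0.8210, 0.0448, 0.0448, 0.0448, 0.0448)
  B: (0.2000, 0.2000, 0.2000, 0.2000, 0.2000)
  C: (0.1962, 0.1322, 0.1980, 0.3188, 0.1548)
B > C > A

Key insight: Entropy is maximized by uniform distributions and minimized by concentrated distributions.

- Uniform distributions have maximum entropy log₂(5) = 2.3219 bits
- The more "peaked" or concentrated a distribution, the lower its entropy

Entropies:
  H(A) = 1.0359 bits
  H(B) = 2.3219 bits
  H(C) = 2.2520 bits

Ranking: B > C > A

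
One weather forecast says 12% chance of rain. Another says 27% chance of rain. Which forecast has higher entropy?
27% forecast

Treat each forecast as a Bernoulli distribution. Binary entropy is maximized at p=0.5 and falls off symmetrically toward 0 or 1. The 27% forecast is closer to 50%, so it is more uncertain. H(12%) ≈ 0.529 bits, H(27%) ≈ 0.841 bits.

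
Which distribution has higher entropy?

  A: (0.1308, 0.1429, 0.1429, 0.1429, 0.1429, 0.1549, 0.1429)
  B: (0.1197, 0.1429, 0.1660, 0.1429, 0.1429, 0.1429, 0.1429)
A

Both distributions are close to uniform, making this a harder comparison.

H(A) = 2.8059 bits
H(B) = 2.8019 bits

The distribution closer to uniform has higher entropy.
Answer: A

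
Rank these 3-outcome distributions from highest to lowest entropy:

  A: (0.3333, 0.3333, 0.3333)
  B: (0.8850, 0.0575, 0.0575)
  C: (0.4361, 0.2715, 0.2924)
A > C > B

Key insight: Entropy is maximized by uniform distributions and minimized by concentrated distributions.

- Uniform distributions have maximum entropy log₂(3) = 1.5850 bits
- The more "peaked" or concentrated a distribution, the lower its entropy

Entropies:
  H(A) = 1.5850 bits
  H(B) = 0.6298 bits
  H(C) = 1.5516 bits

Ranking: A > C > B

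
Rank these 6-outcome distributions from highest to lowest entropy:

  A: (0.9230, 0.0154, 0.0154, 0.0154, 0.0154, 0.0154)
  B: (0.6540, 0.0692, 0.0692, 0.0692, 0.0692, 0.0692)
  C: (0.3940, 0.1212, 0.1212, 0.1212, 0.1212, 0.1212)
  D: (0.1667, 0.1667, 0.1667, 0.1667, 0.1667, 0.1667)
D > C > B > A

Key insight: Entropy is maximized by uniform distributions and minimized by concentrated distributions.

Entropies:
  H(A) = 0.5703 bits
  H(B) = 1.7338 bits
  H(C) = 2.3744 bits
  H(D) = 2.5850 bits

Ranking: D > C > B > A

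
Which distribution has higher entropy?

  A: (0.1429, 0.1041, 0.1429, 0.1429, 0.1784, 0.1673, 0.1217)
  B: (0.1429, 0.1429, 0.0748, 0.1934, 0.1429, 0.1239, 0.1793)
A

Both distributions are close to uniform, making this a harder comparison.

H(A) = 2.7878 bits
H(B) = 2.7593 bits

The distribution closer to uniform has higher entropy.
Answer: A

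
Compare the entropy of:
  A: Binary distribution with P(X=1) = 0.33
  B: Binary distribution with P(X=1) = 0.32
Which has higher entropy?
A

For binary distributions, entropy is maximized at p=0.5 and decreases as p moves toward 0 or 1.

H(A) = H(0.33) = 0.9149 bits
H(B) = H(0.32) = 0.9044 bits

Distribution A (p=0.33) is closer to uniform (p=0.5), so it has higher entropy.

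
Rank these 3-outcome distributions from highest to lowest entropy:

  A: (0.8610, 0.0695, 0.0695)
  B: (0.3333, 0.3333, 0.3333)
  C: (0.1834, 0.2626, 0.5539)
B > C > A

Key insight: Entropy is maximized by uniform distributions and minimized by concentrated distributions.

- Uniform distributions have maximum entropy log₂(3) = 1.5850 bits
- The more "peaked" or concentrated a distribution, the lower its entropy

Entropies:
  H(A) = 0.7206 bits
  H(B) = 1.5850 bits
  H(C) = 1.4275 bits

Ranking: B > C > A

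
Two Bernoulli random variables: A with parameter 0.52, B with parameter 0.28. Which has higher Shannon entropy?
A

For binary distributions, entropy is maximized at p=0.5 and decreases as p moves toward 0 or 1.

H(A) = H(0.52) = 0.9988 bits
H(B) = H(0.28) = 0.8555 bits

Distribution A (p=0.52) is closer to uniform (p=0.5), so it has higher entropy.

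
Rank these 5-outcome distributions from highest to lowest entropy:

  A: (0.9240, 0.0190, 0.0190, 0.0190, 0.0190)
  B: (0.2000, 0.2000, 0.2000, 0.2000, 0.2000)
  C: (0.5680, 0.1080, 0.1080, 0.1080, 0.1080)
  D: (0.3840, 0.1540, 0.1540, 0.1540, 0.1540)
B > D > C > A

Key insight: Entropy is maximized by uniform distributions and minimized by concentrated distributions.

Entropies:
  H(A) = 0.5399 bits
  H(B) = 2.3219 bits
  H(C) = 1.8506 bits
  H(D) = 2.1928 bits

Ranking: B > D > C > A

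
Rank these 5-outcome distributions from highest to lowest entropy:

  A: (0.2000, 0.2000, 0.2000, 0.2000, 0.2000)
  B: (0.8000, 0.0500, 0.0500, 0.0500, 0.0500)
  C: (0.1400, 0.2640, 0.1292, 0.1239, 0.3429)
A > C > B

Key insight: Entropy is maximized by uniform distributions and minimized by concentrated distributions.

- Uniform distributions have maximum entropy log₂(5) = 2.3219 bits
- The more "peaked" or concentrated a distribution, the lower its entropy

Entropies:
  H(A) = 2.3219 bits
  H(B) = 1.1219 bits
  H(C) = 2.1885 bits

Ranking: A > C > B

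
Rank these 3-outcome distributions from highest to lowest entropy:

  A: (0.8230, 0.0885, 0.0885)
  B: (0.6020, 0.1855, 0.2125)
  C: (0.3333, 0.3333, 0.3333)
C > B > A

Key insight: Entropy is maximized by uniform distributions and minimized by concentrated distributions.

- Uniform distributions have maximum entropy log₂(3) = 1.5850 bits
- The more "peaked" or concentrated a distribution, the lower its entropy

Entropies:
  H(A) = 0.8505 bits
  H(B) = 1.3664 bits
  H(C) = 1.5850 bits

Ranking: C > B > A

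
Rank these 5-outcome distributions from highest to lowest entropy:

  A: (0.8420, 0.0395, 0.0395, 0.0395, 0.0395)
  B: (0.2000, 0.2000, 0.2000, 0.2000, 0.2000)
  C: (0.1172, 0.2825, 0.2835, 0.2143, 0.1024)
B > C > A

Key insight: Entropy is maximized by uniform distributions and minimized by concentrated distributions.

- Uniform distributions have maximum entropy log₂(5) = 2.3219 bits
- The more "peaked" or concentrated a distribution, the lower its entropy

Entropies:
  H(A) = 0.9455 bits
  H(B) = 2.3219 bits
  H(C) = 2.2062 bits

Ranking: B > C > A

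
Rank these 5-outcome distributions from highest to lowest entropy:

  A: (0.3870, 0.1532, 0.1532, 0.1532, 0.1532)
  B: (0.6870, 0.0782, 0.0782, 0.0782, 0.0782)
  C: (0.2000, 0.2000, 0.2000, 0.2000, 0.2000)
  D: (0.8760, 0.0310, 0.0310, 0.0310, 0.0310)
C > A > B > D

Key insight: Entropy is maximized by uniform distributions and minimized by concentrated distributions.

Entropies:
  H(A) = 2.1888 bits
  H(B) = 1.5226 bits
  H(C) = 2.3219 bits
  H(D) = 0.7888 bits

Ranking: C > A > B > D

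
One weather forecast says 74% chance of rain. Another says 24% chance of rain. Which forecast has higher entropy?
74% forecast

Treat each forecast as a Bernoulli distribution. Binary entropy is maximized at p=0.5 and falls off symmetrically toward 0 or 1. The 74% forecast is closer to 50%, so it is more uncertain. H(74%) ≈ 0.827 bits, H(24%) ≈ 0.795 bits.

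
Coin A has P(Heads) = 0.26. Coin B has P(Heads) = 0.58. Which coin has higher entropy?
B

For binary distributions, entropy is maximized at p=0.5 and decreases as p moves toward 0 or 1.

H(A) = H(0.26) = 0.8267 bits
H(B) = H(0.58) = 0.9815 bits

Distribution B (p=0.58) is closer to uniform (p=0.5), so it has higher entropy.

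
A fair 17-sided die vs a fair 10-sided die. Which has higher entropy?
17-sided die

Both are uniform distributions; for uniform over n outcomes, H = log₂(n). H(17-sided) = log₂(17) = 4.087 bits and H(10-sided) = log₂(10) = 3.322 bits. More outcomes in a uniform distribution means higher entropy.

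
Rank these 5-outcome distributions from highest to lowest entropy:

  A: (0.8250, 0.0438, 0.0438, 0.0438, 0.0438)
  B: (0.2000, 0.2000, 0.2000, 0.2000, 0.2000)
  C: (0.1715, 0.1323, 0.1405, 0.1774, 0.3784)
B > C > A

Key insight: Entropy is maximized by uniform distributions and minimized by concentrated distributions.

- Uniform distributions have maximum entropy log₂(5) = 2.3219 bits
- The more "peaked" or concentrated a distribution, the lower its entropy

Entropies:
  H(A) = 1.0190 bits
  H(B) = 2.3219 bits
  H(C) = 2.1932 bits

Ranking: B > C > A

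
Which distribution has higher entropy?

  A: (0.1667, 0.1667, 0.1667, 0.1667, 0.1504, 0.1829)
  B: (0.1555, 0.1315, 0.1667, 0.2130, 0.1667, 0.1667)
A

Both distributions are close to uniform, making this a harder comparison.

H(A) = 2.5827 bits
H(B) = 2.5701 bits

The distribution closer to uniform has higher entropy.
Answer: A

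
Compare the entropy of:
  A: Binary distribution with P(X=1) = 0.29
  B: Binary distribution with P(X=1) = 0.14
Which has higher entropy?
A

For binary distributions, entropy is maximized at p=0.5 and decreases as p moves toward 0 or 1.

H(A) = H(0.29) = 0.8687 bits
H(B) = H(0.14) = 0.5842 bits

Distribution A (p=0.29) is closer to uniform (p=0.5), so it has higher entropy.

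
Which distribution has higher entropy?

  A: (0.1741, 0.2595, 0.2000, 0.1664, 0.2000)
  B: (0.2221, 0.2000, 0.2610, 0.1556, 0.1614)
A

Both distributions are close to uniform, making this a harder comparison.

H(A) = 2.3034 bits
H(B) = 2.2945 bits

The distribution closer to uniform has higher entropy.
Answer: A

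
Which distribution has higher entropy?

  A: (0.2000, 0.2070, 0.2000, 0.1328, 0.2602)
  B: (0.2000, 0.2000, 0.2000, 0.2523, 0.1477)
B

Both distributions are close to uniform, making this a harder comparison.

H(A) = 2.2913 bits
H(B) = 2.3020 bits

The distribution closer to uniform has higher entropy.
Answer: B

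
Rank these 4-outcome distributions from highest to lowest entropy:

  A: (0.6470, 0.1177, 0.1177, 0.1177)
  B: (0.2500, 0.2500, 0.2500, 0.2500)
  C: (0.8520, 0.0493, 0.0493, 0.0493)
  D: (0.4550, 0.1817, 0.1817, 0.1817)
B > D > A > C

Key insight: Entropy is maximized by uniform distributions and minimized by concentrated distributions.

Entropies:
  H(A) = 1.4962 bits
  H(B) = 2.0000 bits
  H(C) = 0.8394 bits
  H(D) = 1.8580 bits

Ranking: B > D > A > C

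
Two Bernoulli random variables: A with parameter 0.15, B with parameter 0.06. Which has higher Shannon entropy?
A

For binary distributions, entropy is maximized at p=0.5 and decreases as p moves toward 0 or 1.

H(A) = H(0.15) = 0.6098 bits
H(B) = H(0.06) = 0.3274 bits

Distribution A (p=0.15) is closer to uniform (p=0.5), so it has higher entropy.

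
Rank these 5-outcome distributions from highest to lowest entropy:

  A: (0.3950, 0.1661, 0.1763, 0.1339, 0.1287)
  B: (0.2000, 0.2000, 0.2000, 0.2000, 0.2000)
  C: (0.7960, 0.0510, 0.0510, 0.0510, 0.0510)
B > A > C

Key insight: Entropy is maximized by uniform distributions and minimized by concentrated distributions.

- Uniform distributions have maximum entropy log₂(5) = 2.3219 bits
- The more "peaked" or concentrated a distribution, the lower its entropy

Entropies:
  H(A) = 2.1700 bits
  H(B) = 2.3219 bits
  H(C) = 1.1379 bits

Ranking: B > A > C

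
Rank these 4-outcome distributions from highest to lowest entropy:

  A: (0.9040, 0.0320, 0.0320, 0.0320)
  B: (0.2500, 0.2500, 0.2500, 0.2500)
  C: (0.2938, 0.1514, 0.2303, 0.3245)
B > C > A

Key insight: Entropy is maximized by uniform distributions and minimized by concentrated distributions.

- Uniform distributions have maximum entropy log₂(4) = 2.0000 bits
- The more "peaked" or concentrated a distribution, the lower its entropy

Entropies:
  H(A) = 0.6083 bits
  H(B) = 2.0000 bits
  H(C) = 1.9463 bits

Ranking: B > C > A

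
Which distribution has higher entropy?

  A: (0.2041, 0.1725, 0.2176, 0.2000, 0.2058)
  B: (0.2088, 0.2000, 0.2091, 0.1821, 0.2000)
B

Both distributions are close to uniform, making this a harder comparison.

H(A) = 2.3178 bits
H(B) = 2.3202 bits

The distribution closer to uniform has higher entropy.
Answer: B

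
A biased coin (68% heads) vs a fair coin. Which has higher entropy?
Fair coin

The fair coin is uniform (p=0.5), maximizing binary entropy at 1 bit. The biased coin has H(0.68) ≈ 0.904 bits — its outcome is more predictable, so its entropy is lower.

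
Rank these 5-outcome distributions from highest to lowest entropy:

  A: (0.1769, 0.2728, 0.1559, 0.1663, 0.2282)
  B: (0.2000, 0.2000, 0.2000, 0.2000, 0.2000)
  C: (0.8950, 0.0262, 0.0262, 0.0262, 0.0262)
B > A > C

Key insight: Entropy is maximized by uniform distributions and minimized by concentrated distributions.

- Uniform distributions have maximum entropy log₂(5) = 2.3219 bits
- The more "peaked" or concentrated a distribution, the lower its entropy

Entropies:
  H(A) = 2.2881 bits
  H(B) = 2.3219 bits
  H(C) = 0.6946 bits

Ranking: B > A > C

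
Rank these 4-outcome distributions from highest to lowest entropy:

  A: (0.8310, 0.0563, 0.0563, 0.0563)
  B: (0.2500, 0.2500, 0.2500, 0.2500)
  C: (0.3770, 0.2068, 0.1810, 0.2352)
B > C > A

Key insight: Entropy is maximized by uniform distributions and minimized by concentrated distributions.

- Uniform distributions have maximum entropy log₂(4) = 2.0000 bits
- The more "peaked" or concentrated a distribution, the lower its entropy

Entropies:
  H(A) = 0.9233 bits
  H(B) = 2.0000 bits
  H(C) = 1.9382 bits

Ranking: B > C > A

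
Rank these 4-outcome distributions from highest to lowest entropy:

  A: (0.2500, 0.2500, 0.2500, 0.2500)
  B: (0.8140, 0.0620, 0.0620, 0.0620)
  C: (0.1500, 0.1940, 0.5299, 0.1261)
A > C > B

Key insight: Entropy is maximized by uniform distributions and minimized by concentrated distributions.

- Uniform distributions have maximum entropy log₂(4) = 2.0000 bits
- The more "peaked" or concentrated a distribution, the lower its entropy

Entropies:
  H(A) = 2.0000 bits
  H(B) = 0.9878 bits
  H(C) = 1.7317 bits

Ranking: A > C > B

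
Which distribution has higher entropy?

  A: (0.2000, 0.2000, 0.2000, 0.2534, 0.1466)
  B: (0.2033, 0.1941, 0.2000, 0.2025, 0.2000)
B

Both distributions are close to uniform, making this a harder comparison.

H(A) = 2.3011 bits
H(B) = 2.3217 bits

The distribution closer to uniform has higher entropy.
Answer: B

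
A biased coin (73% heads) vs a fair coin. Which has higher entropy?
Fair coin

The fair coin is uniform (p=0.5), maximizing binary entropy at 1 bit. The biased coin has H(0.73) ≈ 0.841 bits — its outcome is more predictable, so its entropy is lower.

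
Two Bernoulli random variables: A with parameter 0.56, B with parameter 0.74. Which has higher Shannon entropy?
A

For binary distributions, entropy is maximized at p=0.5 and decreases as p moves toward 0 or 1.

H(A) = H(0.56) = 0.9896 bits
H(B) = H(0.74) = 0.8267 bits

Distribution A (p=0.56) is closer to uniform (p=0.5), so it has higher entropy.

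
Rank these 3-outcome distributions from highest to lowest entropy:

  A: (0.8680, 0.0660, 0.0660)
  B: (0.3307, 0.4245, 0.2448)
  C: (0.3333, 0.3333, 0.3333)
C > B > A

Key insight: Entropy is maximized by uniform distributions and minimized by concentrated distributions.

- Uniform distributions have maximum entropy log₂(3) = 1.5850 bits
- The more "peaked" or concentrated a distribution, the lower its entropy

Entropies:
  H(A) = 0.6949 bits
  H(B) = 1.5497 bits
  H(C) = 1.5850 bits

Ranking: C > B > A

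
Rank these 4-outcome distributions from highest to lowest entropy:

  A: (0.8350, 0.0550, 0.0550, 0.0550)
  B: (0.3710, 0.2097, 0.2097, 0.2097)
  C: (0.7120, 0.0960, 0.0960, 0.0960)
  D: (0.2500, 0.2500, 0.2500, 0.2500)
D > B > C > A

Key insight: Entropy is maximized by uniform distributions and minimized by concentrated distributions.

Entropies:
  H(A) = 0.9077 bits
  H(B) = 1.9484 bits
  H(C) = 1.3226 bits
  H(D) = 2.0000 bits

Ranking: D > B > C > A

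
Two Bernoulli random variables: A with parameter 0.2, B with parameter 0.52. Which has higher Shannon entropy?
B

For binary distributions, entropy is maximized at p=0.5 and decreases as p moves toward 0 or 1.

H(A) = H(0.2) = 0.7219 bits
H(B) = H(0.52) = 0.9988 bits

Distribution B (p=0.52) is closer to uniform (p=0.5), so it has higher entropy.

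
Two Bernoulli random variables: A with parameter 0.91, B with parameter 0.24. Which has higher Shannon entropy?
B

For binary distributions, entropy is maximized at p=0.5 and decreases as p moves toward 0 or 1.

H(A) = H(0.91) = 0.4365 bits
H(B) = H(0.24) = 0.7950 bits

Distribution B (p=0.24) is closer to uniform (p=0.5), so it has higher entropy.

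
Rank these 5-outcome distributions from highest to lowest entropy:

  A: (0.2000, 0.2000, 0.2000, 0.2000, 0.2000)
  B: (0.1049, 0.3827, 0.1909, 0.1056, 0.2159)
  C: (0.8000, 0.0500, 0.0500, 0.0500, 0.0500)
A > B > C

Key insight: Entropy is maximized by uniform distributions and minimized by concentrated distributions.

- Uniform distributions have maximum entropy log₂(5) = 2.3219 bits
- The more "peaked" or concentrated a distribution, the lower its entropy

Entropies:
  H(A) = 2.3219 bits
  H(B) = 2.1476 bits
  H(C) = 1.1219 bits

Ranking: A > B > C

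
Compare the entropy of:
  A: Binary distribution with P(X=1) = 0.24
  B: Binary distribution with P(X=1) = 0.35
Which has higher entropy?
B

For binary distributions, entropy is maximized at p=0.5 and decreases as p moves toward 0 or 1.

H(A) = H(0.24) = 0.7950 bits
H(B) = H(0.35) = 0.9341 bits

Distribution B (p=0.35) is closer to uniform (p=0.5), so it has higher entropy.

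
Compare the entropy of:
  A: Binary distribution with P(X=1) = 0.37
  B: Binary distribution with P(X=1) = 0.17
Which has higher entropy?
A

For binary distributions, entropy is maximized at p=0.5 and decreases as p moves toward 0 or 1.

H(A) = H(0.37) = 0.9507 bits
H(B) = H(0.17) = 0.6577 bits

Distribution A (p=0.37) is closer to uniform (p=0.5), so it has higher entropy.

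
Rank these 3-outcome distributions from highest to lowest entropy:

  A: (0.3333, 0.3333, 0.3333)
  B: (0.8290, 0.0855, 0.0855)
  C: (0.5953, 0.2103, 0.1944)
A > C > B

Key insight: Entropy is maximized by uniform distributions and minimized by concentrated distributions.

- Uniform distributions have maximum entropy log₂(3) = 1.5850 bits
- The more "peaked" or concentrated a distribution, the lower its entropy

Entropies:
  H(A) = 1.5850 bits
  H(B) = 0.8310 bits
  H(C) = 1.3779 bits

Ranking: A > C > B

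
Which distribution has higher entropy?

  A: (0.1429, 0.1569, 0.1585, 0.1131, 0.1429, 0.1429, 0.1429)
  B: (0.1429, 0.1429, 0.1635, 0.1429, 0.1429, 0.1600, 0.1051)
A

Both distributions are close to uniform, making this a harder comparison.

H(A) = 2.8004 bits
H(B) = 2.7959 bits

The distribution closer to uniform has higher entropy.
Answer: A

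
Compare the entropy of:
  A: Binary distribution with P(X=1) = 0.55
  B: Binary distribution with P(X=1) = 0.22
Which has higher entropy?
A

For binary distributions, entropy is maximized at p=0.5 and decreases as p moves toward 0 or 1.

H(A) = H(0.55) = 0.9928 bits
H(B) = H(0.22) = 0.7602 bits

Distribution A (p=0.55) is closer to uniform (p=0.5), so it has higher entropy.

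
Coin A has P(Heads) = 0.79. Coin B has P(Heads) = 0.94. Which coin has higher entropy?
A

For binary distributions, entropy is maximized at p=0.5 and decreases as p moves toward 0 or 1.

H(A) = H(0.79) = 0.7415 bits
H(B) = H(0.94) = 0.3274 bits

Distribution A (p=0.79) is closer to uniform (p=0.5), so it has higher entropy.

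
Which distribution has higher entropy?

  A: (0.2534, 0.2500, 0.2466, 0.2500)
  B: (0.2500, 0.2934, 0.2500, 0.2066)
A

Both distributions are close to uniform, making this a harder comparison.

H(A) = 1.9999 bits
H(B) = 1.9891 bits

The distribution closer to uniform has higher entropy.
Answer: A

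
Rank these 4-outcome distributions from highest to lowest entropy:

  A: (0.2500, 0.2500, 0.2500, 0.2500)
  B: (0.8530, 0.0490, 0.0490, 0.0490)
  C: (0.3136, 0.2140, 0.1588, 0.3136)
A > C > B

Key insight: Entropy is maximized by uniform distributions and minimized by concentrated distributions.

- Uniform distributions have maximum entropy log₂(4) = 2.0000 bits
- The more "peaked" or concentrated a distribution, the lower its entropy

Entropies:
  H(A) = 2.0000 bits
  H(B) = 0.8353 bits
  H(C) = 1.9469 bits

Ranking: A > C > B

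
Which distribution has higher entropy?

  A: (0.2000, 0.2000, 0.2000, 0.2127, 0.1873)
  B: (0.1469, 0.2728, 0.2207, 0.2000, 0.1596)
A

Both distributions are close to uniform, making this a harder comparison.

H(A) = 2.3208 bits
H(B) = 2.2858 bits

The distribution closer to uniform has higher entropy.
Answer: A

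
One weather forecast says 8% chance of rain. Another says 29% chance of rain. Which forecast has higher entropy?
29% forecast

Treat each forecast as a Bernoulli distribution. Binary entropy is maximized at p=0.5 and falls off symmetrically toward 0 or 1. The 29% forecast is closer to 50%, so it is more uncertain. H(8%) ≈ 0.402 bits, H(29%) ≈ 0.869 bits.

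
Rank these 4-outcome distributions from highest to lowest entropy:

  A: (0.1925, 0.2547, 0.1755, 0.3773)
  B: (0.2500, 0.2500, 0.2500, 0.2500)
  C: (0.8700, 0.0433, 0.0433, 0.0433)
B > A > C

Key insight: Entropy is maximized by uniform distributions and minimized by concentrated distributions.

- Uniform distributions have maximum entropy log₂(4) = 2.0000 bits
- The more "peaked" or concentrated a distribution, the lower its entropy

Entropies:
  H(A) = 1.9313 bits
  H(B) = 2.0000 bits
  H(C) = 0.7635 bits

Ranking: B > A > C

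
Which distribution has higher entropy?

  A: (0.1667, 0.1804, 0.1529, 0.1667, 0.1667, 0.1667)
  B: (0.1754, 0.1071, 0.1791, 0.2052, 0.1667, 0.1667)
A

Both distributions are close to uniform, making this a harder comparison.

H(A) = 2.5833 bits
H(B) = 2.5604 bits

The distribution closer to uniform has higher entropy.
Answer: A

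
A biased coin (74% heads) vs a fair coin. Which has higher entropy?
Fair coin

The fair coin is uniform (p=0.5), maximizing binary entropy at 1 bit. The biased coin has H(0.74) ≈ 0.827 bits — its outcome is more predictable, so its entropy is lower.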